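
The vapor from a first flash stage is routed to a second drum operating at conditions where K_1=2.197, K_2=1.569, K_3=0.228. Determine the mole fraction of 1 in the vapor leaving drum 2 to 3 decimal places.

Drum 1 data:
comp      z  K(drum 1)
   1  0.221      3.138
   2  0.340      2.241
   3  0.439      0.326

Drum 1:
Newton–Raphson from ψ₁ = 0.32:
  ψ₁ = 0.320: g = 0.2053, g' = -0.949 → ψ₁ = 0.536
  ψ₁ = 0.536: g = 0.0099, g' = -0.897 → ψ₁ = 0.548
  ψ₁ = 0.548: g = -0.0000, g' = -0.901 → ψ₁ = 0.547
Converged at ψ₁ = 0.547.
Drum-1 compositions:
  1: x = 0.102, y = 0.320
  2: x = 0.202, y = 0.454
  3: x = 0.696, y = 0.227
Drum-2 feed = drum-1 vapor: z₂ = (0.3195, 0.4537, 0.2268).
Drum 2:
Material balance + equilibrium reduce to Σ zᵢ(Kᵢ−1)/(1+ψ₂(Kᵢ−1)) = 0.
Feasibility: ΣzᵢKᵢ = 1.465, Σzᵢ/Kᵢ = 1.429 — both > 1, two phases present.
Newton–Raphson from ψ₂ = 0.5:
  ψ₂ = 0.500: g = 0.1551, g' = -0.627 → ψ₂ = 0.747
  ψ₂ = 0.747: g = -0.0309, g' = -0.955 → ψ₂ = 0.715
  ψ₂ = 0.715: g = -0.0012, g' = -0.881 → ψ₂ = 0.714
Converged at ψ₂ = 0.714.
  1: x = 0.172, y = 0.379
  2: x = 0.323, y = 0.506
  3: x = 0.505, y = 0.115

y_1 (drum 2) = 0.379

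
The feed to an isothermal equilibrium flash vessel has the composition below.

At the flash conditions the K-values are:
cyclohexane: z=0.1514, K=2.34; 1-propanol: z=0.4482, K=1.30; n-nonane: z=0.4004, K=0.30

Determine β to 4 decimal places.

Material balance + equilibrium reduce to Σ zᵢ(Kᵢ−1)/(1+β(Kᵢ−1)) = 0.
Feasibility: ΣzᵢKᵢ = 1.0571, Σzᵢ/Kᵢ = 1.7441 — both > 1, two phases present.
Newton–Raphson from β = 0.5:
  β = 0.5000: g = -0.19280, g' = -0.5923 → β = 0.1745
  β = 0.1745: g = -0.02709, g' = -0.4696 → β = 0.1168
  β = 0.1168: g = 0.00008, g' = -0.4736 → β = 0.1170
Converged at β = 0.1170.

β = 0.1170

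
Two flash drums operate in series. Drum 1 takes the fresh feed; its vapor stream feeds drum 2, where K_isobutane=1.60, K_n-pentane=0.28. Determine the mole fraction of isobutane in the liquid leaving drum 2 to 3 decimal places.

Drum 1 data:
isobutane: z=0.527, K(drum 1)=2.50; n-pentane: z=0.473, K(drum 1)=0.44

Drum 1:
Rachford–Rice: g(ψ₁) = Σ zᵢ(Kᵢ−1)/(1+ψ₁(Kᵢ−1)) = 0.
Check two-phase: ΣzᵢKᵢ = 1.526 > 1 and Σzᵢ/Kᵢ = 1.286 > 1, so g(0) = 0.526 > 0 and g(1) = -0.286 < 0.
Binary case is linear: z₁(K₁−1)(1+ψ₁(K₂−1)) + z₂(K₂−1)(1+ψ₁(K₁−1)) = 0
⇒ ψ₁ = [z₁(K₁−1)+z₂(K₂−1)] / [−(K₁−1)(K₂−1)] = 0.5256/0.8400 = 0.626
Drum-1 compositions:
  isobutane: x = 0.272, y = 0.680
  n-pentane: x = 0.728, y = 0.320
Drum-2 feed = drum-1 vapor: z₂ = (0.6796, 0.3204).
Drum 2:
Binary case is linear: z₁(K₁−1)(1+ψ₂(K₂−1)) + z₂(K₂−1)(1+ψ₂(K₁−1)) = 0
⇒ ψ₂ = [z₁(K₁−1)+z₂(K₂−1)] / [−(K₁−1)(K₂−1)] = 0.1771/0.4320 = 0.410
  isobutane: x = 0.545, y = 0.873
  n-pentane: x = 0.455, y = 0.127

x_isobutane (drum 2) = 0.545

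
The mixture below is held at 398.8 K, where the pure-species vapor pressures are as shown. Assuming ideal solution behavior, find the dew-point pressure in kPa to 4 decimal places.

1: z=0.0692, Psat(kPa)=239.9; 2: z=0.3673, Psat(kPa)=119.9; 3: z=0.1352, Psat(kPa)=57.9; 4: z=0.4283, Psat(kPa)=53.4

At the dew point ψ → 1, so Σzᵢ/Kᵢ = 1 with Kᵢ = Pᵢˢᵃᵗ/P ⇒ 1/P = Σzᵢ/Pᵢˢᵃᵗ.
1/P = 0.0692/239.9 + 0.3673/119.9 + 0.1352/57.9 + 0.4283/53.4 = 0.0137075 ⇒ P = 72.9528 kPa

Pdew = 72.9528 kPa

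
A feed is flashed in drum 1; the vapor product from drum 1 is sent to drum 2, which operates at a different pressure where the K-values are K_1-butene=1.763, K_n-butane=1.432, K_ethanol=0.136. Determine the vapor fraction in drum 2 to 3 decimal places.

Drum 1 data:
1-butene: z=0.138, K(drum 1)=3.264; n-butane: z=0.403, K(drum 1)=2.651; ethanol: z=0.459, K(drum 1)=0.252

Drum 1:
Rachford–Rice: g(ψ₁) = Σ zᵢ(Kᵢ−1)/(1+ψ₁(Kᵢ−1)) = 0.
Feasibility: ΣzᵢKᵢ = 1.634, Σzᵢ/Kᵢ = 2.016 — both > 1, two phases present.
Iterate (Newton) starting at ψ₁ = 0.69:
  ψ₁ = 0.690: g = -0.2766, g' = -1.445 → ψ₁ = 0.499
  ψ₁ = 0.499: g = -0.0358, g' = -1.140 → ψ₁ = 0.467
Converged at ψ₁ = 0.467.
Drum-1 compositions:
  1-butene: x = 0.067, y = 0.219
  n-butane: x = 0.228, y = 0.603
  ethanol: x = 0.705, y = 0.178
Drum-2 feed = drum-1 vapor: z₂ = (0.2190, 0.6033, 0.1777).
Drum 2:
Iterate (Newton) starting at ψ₂ = 0.69:
  ψ₂ = 0.690: g = -0.0701, g' = -0.935 → ψ₂ = 0.615
  ψ₂ = 0.615: g = -0.0081, g' = -0.734 → ψ₂ = 0.604
Converged at ψ₂ = 0.604.
  1-butene: x = 0.150, y = 0.264
  n-butane: x = 0.478, y = 0.685
  ethanol: x = 0.372, y = 0.051

V/F (drum 2) = 0.604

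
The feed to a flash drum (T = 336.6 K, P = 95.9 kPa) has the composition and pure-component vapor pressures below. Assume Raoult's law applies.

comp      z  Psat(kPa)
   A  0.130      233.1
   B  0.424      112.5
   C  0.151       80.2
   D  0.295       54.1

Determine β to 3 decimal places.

β = 0.423

Raoult's law: Kᵢ = Pᵢˢᵃᵗ/P = Pᵢˢᵃᵗ/95.9.
  K_A = 233.1/95.9 = 2.43066, K_B = 112.5/95.9 = 1.17310, K_C = 80.2/95.9 = 0.83629, K_D = 54.1/95.9 = 0.56413
Let β = V/F and solve Σ zᵢ(Kᵢ−1)/(1+β(Kᵢ−1)) = 0.
Check two-phase: ΣzᵢKᵢ = 1.106 > 1 and Σzᵢ/Kᵢ = 1.118 > 1, so g(0) = 0.106 > 0 and g(1) = -0.118 < 0.
Iterate (Newton) starting at β = 0.5:
  β = 0.500: g = -0.0154, g' = -0.198 → β = 0.422
  β = 0.422: g = 0.0002, g' = -0.203 → β = 0.423
Converged at β = 0.423.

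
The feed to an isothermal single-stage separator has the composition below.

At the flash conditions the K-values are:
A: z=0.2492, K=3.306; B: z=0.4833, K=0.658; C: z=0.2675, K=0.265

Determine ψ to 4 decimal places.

ψ = 0.1837

Iterate (Newton) starting at ψ = 0.5:
  ψ = 0.5000: g = -0.24332, g' = -0.7294 → ψ = 0.1664
  ψ = 0.1664: g = 0.01604, g' = -0.9433 → ψ = 0.1834
  ψ = 0.1834: g = 0.00027, g' = -0.9119 → ψ = 0.1837
Converged at ψ = 0.1837.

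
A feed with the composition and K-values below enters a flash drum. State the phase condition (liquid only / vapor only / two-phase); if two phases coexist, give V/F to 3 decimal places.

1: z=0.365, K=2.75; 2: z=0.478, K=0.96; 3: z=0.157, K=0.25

ΣzᵢKᵢ = 1.502; Σzᵢ/Kᵢ = 1.259.
Both exceed 1, so a two-phase solution exists.
Material balance + equilibrium reduce to Σ zᵢ(Kᵢ−1)/(1+ψ(Kᵢ−1)) = 0.
Iterate (Newton) starting at ψ = 0.36:
  ψ = 0.360: g = 0.2112, g' = -0.587 → ψ = 0.720
  ψ = 0.720: g = 0.0072, g' = -0.637 → ψ = 0.731
Converged at ψ = 0.731.

two-phase, V/F = 0.731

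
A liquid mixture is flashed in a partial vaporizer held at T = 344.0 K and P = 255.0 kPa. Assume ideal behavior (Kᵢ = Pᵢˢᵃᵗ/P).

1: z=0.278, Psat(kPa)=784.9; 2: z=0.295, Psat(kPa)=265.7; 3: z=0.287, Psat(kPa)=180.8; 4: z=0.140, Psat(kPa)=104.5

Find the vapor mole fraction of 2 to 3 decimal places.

y_2 = 0.299

Raoult's law: Kᵢ = Pᵢˢᵃᵗ/P = Pᵢˢᵃᵗ/255.0.
  K_1 = 784.9/255.0 = 3.07804, K_2 = 265.7/255.0 = 1.04196, K_3 = 180.8/255.0 = 0.70902, K_4 = 104.5/255.0 = 0.40980
Newton–Raphson from ψ = 0.41:
  ψ = 0.410: g = 0.1203, g' = -0.467 → ψ = 0.668
  ψ = 0.668: g = 0.0140, g' = -0.381 → ψ = 0.704
Converged at ψ = 0.704.
Compositions from xᵢ = zᵢ/(1+ψ(Kᵢ−1)), yᵢ = Kᵢxᵢ:
  1: x = 0.113, y = 0.347
  2: x = 0.287, y = 0.299
  3: x = 0.361, y = 0.256
  4: x = 0.240, y = 0.098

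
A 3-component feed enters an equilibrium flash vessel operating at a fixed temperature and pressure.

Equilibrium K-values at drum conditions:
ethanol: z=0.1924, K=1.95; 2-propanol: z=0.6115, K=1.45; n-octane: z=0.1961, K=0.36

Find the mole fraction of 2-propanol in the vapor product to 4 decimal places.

Newton iteration, β⁰ = 0.5:
  β = 0.5000: g = 0.16399, g' = -0.3360 → β = 0.9880
  β = 0.9880: g = -0.05657, g' = -0.6997 → β = 0.9071
  β = 0.9071: g = -0.00565, g' = -0.5691 → β = 0.8972
  β = 0.8972: g = -0.00006, g' = -0.5565 → β = 0.8971
Converged at β = 0.8971.
Compositions from xᵢ = zᵢ/(1+β(Kᵢ−1)), yᵢ = Kᵢxᵢ:
  ethanol: x = 0.1039, y = 0.2026
  2-propanol: x = 0.4356, y = 0.6317
  n-octane: x = 0.4605, y = 0.1658

y_2-propanol = 0.6317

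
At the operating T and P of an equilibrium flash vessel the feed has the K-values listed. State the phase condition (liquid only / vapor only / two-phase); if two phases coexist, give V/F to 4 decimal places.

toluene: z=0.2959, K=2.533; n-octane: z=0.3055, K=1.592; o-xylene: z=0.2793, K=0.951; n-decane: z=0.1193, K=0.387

ΣzᵢKᵢ = 1.5477; Σzᵢ/Kᵢ = 0.9107.
Since Σzᵢ/Kᵢ < 1 the mixture is above its dew point — single vapor phase.

vapor only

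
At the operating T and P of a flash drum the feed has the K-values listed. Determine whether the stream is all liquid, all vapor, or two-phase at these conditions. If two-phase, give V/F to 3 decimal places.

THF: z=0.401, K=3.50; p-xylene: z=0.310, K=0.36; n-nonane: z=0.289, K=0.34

ΣzᵢKᵢ = 1.613; Σzᵢ/Kᵢ = 1.826.
Both exceed 1, so a two-phase solution exists.
Let ψ = V/F and solve Σ zᵢ(Kᵢ−1)/(1+ψ(Kᵢ−1)) = 0.
Iterate (Newton) starting at ψ = 0.5:
  ψ = 0.500: g = -0.1309, g' = -1.050 → ψ = 0.375
  ψ = 0.375: g = 0.0025, g' = -1.109 → ψ = 0.378
Converged at ψ = 0.378.

two-phase, V/F = 0.378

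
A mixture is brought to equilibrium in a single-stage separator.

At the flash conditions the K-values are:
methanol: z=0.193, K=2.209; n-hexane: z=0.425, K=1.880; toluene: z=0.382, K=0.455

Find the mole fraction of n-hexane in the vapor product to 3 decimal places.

Material balance + equilibrium reduce to Σ zᵢ(Kᵢ−1)/(1+V/F(Kᵢ−1)) = 0.
g(0) = ΣzᵢKᵢ − 1 = 0.399 and g(1) = 1 − Σzᵢ/Kᵢ = -0.153, so a root lies in (0, 1).
Newton–Raphson from V/F = 0.67:
  V/F = 0.670: g = 0.0363, g' = -0.498 → V/F = 0.743
  V/F = 0.743: g = -0.0007, g' = -0.519 → V/F = 0.741
Converged at V/F = 0.741.
Compositions from xᵢ = zᵢ/(1+V/F(Kᵢ−1)), yᵢ = Kᵢxᵢ:
  methanol: x = 0.102, y = 0.225
  n-hexane: x = 0.257, y = 0.484
  toluene: x = 0.641, y = 0.292

y_n-hexane = 0.484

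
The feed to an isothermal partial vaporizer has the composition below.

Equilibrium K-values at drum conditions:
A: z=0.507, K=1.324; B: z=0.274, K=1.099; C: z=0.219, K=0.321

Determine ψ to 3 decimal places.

ψ = 0.247

Newton iteration, ψ⁰ = 0.38:
  ψ = 0.380: g = -0.0280, g' = -0.228 → ψ = 0.257
  ψ = 0.257: g = -0.0021, g' = -0.196 → ψ = 0.247
Converged at ψ = 0.247.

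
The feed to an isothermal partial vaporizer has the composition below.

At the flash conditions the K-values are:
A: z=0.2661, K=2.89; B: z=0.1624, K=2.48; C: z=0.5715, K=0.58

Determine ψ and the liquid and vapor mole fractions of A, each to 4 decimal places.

ψ = 0.6883, x_A = 0.1156, y_A = 0.3342

Material balance + equilibrium reduce to Σ zᵢ(Kᵢ−1)/(1+ψ(Kᵢ−1)) = 0.
g(0) = ΣzᵢKᵢ − 1 = 0.5033 and g(1) = 1 − Σzᵢ/Kᵢ = -0.1429, so a root lies in (0, 1).
Iterate (Newton) starting at ψ = 0.55:
  ψ = 0.5500: g = 0.06696, g' = -0.5071 → ψ = 0.6820
  ψ = 0.6820: g = 0.00293, g' = -0.4675 → ψ = 0.6883
Converged at ψ = 0.6883.
Compositions from xᵢ = zᵢ/(1+ψ(Kᵢ−1)), yᵢ = Kᵢxᵢ:
  A: x = 0.1156, y = 0.3342
  B: x = 0.0804, y = 0.1995
  C: x = 0.8039, y = 0.4663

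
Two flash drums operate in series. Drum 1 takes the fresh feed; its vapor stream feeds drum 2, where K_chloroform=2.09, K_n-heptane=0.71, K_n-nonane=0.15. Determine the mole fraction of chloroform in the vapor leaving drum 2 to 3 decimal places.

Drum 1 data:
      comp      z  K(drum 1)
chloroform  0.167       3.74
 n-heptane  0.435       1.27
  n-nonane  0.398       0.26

y_chloroform (drum 2) = 0.580

Drum 1:
Let ψ₁ = V/F and solve Σ zᵢ(Kᵢ−1)/(1+ψ₁(Kᵢ−1)) = 0.
g(0) = ΣzᵢKᵢ − 1 = 0.281 and g(1) = 1 − Σzᵢ/Kᵢ = -0.918, so a root lies in (0, 1).
Newton iteration, ψ₁⁰ = 0.62:
  ψ₁ = 0.620: g = -0.2740, g' = -0.940 → ψ₁ = 0.328
  ψ₁ = 0.328: g = -0.0403, g' = -0.754 → ψ₁ = 0.275
  ψ₁ = 0.275: g = 0.0006, g' = -0.779 → ψ₁ = 0.276
Converged at ψ₁ = 0.276.
Drum-1 compositions:
  chloroform: x = 0.095, y = 0.356
  n-heptane: x = 0.405, y = 0.514
  n-nonane: x = 0.500, y = 0.130
Drum-2 feed = drum-1 vapor: z₂ = (0.3558, 0.5142, 0.1300).
Drum 2:
Newton iteration, ψ₂⁰ = 0.4:
  ψ₂ = 0.400: g = -0.0660, g' = -0.476 → ψ₂ = 0.261
  ψ₂ = 0.261: g = -0.0015, g' = -0.462 → ψ₂ = 0.258
Converged at ψ₂ = 0.258.
  chloroform: x = 0.278, y = 0.580
  n-heptane: x = 0.556, y = 0.395
  n-nonane: x = 0.167, y = 0.025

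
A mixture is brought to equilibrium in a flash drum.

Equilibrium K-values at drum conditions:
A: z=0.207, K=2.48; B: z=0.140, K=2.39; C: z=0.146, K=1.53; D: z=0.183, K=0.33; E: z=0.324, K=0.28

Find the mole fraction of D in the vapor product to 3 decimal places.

Rachford–Rice: g(ψ) = Σ zᵢ(Kᵢ−1)/(1+ψ(Kᵢ−1)) = 0.
g(0) = ΣzᵢKᵢ − 1 = 0.222 and g(1) = 1 − Σzᵢ/Kᵢ = -0.949, so a root lies in (0, 1).
Newton iteration, ψ⁰ = 0.46:
  ψ = 0.460: g = -0.1629, g' = -0.835 → ψ = 0.265
  ψ = 0.265: g = -0.0072, g' = -0.788 → ψ = 0.256
Converged at ψ = 0.256.
Compositions from xᵢ = zᵢ/(1+ψ(Kᵢ−1)), yᵢ = Kᵢxᵢ:
  A: x = 0.150, y = 0.372
  B: x = 0.103, y = 0.247
  C: x = 0.129, y = 0.197
  D: x = 0.221, y = 0.073
  E: x = 0.397, y = 0.111

y_D = 0.073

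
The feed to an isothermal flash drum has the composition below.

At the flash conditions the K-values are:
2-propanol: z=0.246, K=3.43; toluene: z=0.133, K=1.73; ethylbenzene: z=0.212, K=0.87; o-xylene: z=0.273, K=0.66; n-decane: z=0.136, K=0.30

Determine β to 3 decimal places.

Material balance + equilibrium reduce to Σ zᵢ(Kᵢ−1)/(1+β(Kᵢ−1)) = 0.
Check two-phase: ΣzᵢKᵢ = 1.479 > 1 and Σzᵢ/Kᵢ = 1.259 > 1, so g(0) = 0.479 > 0 and g(1) = -0.259 < 0.
Newton–Raphson from β = 0.5:
  β = 0.500: g = 0.0532, g' = -0.542 → β = 0.598
  β = 0.598: g = 0.0010, g' = -0.527 → β = 0.600
Converged at β = 0.600.

β = 0.600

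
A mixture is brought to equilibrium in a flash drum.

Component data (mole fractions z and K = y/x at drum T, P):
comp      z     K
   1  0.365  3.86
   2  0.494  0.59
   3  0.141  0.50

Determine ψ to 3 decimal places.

ψ = 0.624

Iterate (Newton) starting at ψ = 0.46:
  ψ = 0.460: g = 0.1096, g' = -0.742 → ψ = 0.608
  ψ = 0.608: g = 0.0103, g' = -0.618 → ψ = 0.624
Converged at ψ = 0.624.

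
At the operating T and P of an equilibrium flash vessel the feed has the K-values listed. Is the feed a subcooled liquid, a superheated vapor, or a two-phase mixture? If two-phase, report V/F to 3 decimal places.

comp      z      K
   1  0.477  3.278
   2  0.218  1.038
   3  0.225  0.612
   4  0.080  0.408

ΣzᵢKᵢ = 1.960; Σzᵢ/Kᵢ = 0.919.
Since Σzᵢ/Kᵢ < 1 the mixture is above its dew point — single vapor phase.

superheated vapor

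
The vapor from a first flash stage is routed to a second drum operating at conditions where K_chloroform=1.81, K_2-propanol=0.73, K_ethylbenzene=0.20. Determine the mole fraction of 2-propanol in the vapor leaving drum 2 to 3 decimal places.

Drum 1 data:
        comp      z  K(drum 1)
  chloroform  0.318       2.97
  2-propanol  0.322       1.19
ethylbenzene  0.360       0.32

Drum 1:
Material balance + equilibrium reduce to Σ zᵢ(Kᵢ−1)/(1+ψ₁(Kᵢ−1)) = 0.
Check two-phase: ΣzᵢKᵢ = 1.443 > 1 and Σzᵢ/Kᵢ = 1.503 > 1, so g(0) = 0.443 > 0 and g(1) = -0.503 < 0.
Newton iteration, ψ₁⁰ = 0.5:
  ψ₁ = 0.500: g = 0.0006, g' = -0.705 → ψ₁ = 0.501
Converged at ψ₁ = 0.501.
Drum-1 compositions:
  chloroform: x = 0.160, y = 0.475
  2-propanol: x = 0.294, y = 0.350
  ethylbenzene: x = 0.546, y = 0.175
Drum-2 feed = drum-1 vapor: z₂ = (0.4754, 0.3499, 0.1747).
Drum 2:
Material balance + equilibrium reduce to Σ zᵢ(Kᵢ−1)/(1+ψ₂(Kᵢ−1)) = 0.
Check two-phase: ΣzᵢKᵢ = 1.151 > 1 and Σzᵢ/Kᵢ = 1.615 > 1, so g(0) = 0.151 > 0 and g(1) = -0.615 < 0.
Iterate (Newton) starting at ψ₂ = 0.5:
  ψ₂ = 0.500: g = -0.0680, g' = -0.503 → ψ₂ = 0.365
  ψ₂ = 0.365: g = -0.0048, g' = -0.440 → ψ₂ = 0.354
Converged at ψ₂ = 0.354.
  chloroform: x = 0.370, y = 0.669
  2-propanol: x = 0.387, y = 0.282
  ethylbenzene: x = 0.244, y = 0.049

y_2-propanol (drum 2) = 0.282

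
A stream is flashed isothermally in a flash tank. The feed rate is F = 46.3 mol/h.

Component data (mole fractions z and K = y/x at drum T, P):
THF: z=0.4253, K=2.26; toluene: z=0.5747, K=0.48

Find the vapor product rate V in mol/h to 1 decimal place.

Rachford–Rice: g(V/F) = Σ zᵢ(Kᵢ−1)/(1+V/F(Kᵢ−1)) = 0.
Feasibility: ΣzᵢKᵢ = 1.2370, Σzᵢ/Kᵢ = 1.3855 — both > 1, two phases present.
Binary case is linear: z₁(K₁−1)(1+V/F(K₂−1)) + z₂(K₂−1)(1+V/F(K₁−1)) = 0
⇒ V/F = [z₁(K₁−1)+z₂(K₂−1)] / [−(K₁−1)(K₂−1)] = 0.23703/0.65520 = 0.3618
Then V = V/F·F = 0.3618·46.3 = 16.8 mol/h and L = F − V = 29.5 mol/h.

V = 16.8 mol/h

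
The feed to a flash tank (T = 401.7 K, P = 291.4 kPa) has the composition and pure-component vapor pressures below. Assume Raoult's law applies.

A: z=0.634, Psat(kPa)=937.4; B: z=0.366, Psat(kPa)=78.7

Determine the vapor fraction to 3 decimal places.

Raoult's law: Kᵢ = Pᵢˢᵃᵗ/P = Pᵢˢᵃᵗ/291.4.
  K_A = 937.4/291.4 = 3.21688, K_B = 78.7/291.4 = 0.27008
Newton–Raphson from ψ = 0.3:
  ψ = 0.300: g = 0.5021, g' = -1.444 → ψ = 0.648
  ψ = 0.648: g = 0.0702, g' = -1.227 → ψ = 0.705
  ψ = 0.705: g = -0.0020, g' = -1.302 → ψ = 0.703
Converged at ψ = 0.703.

ψ = 0.703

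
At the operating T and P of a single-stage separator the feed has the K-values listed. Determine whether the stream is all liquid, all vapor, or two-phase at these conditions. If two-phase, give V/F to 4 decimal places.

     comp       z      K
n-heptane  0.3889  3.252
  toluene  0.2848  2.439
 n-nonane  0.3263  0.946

all vapor

ΣzᵢKᵢ = 2.2680; Σzᵢ/Kᵢ = 0.5813.
Since Σzᵢ/Kᵢ < 1 the mixture is above its dew point — single vapor phase.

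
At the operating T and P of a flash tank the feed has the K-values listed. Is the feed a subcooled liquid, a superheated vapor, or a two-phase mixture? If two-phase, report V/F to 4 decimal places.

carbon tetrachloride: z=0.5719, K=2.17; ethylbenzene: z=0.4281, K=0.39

ΣzᵢKᵢ = 1.4080; Σzᵢ/Kᵢ = 1.3612.
Both exceed 1, so a two-phase solution exists.
Material balance + equilibrium reduce to Σ zᵢ(Kᵢ−1)/(1+ψ(Kᵢ−1)) = 0.
Binary case is linear: z₁(K₁−1)(1+ψ(K₂−1)) + z₂(K₂−1)(1+ψ(K₁−1)) = 0
⇒ ψ = [z₁(K₁−1)+z₂(K₂−1)] / [−(K₁−1)(K₂−1)] = 0.40798/0.71370 = 0.5716

two-phase, V/F = 0.5716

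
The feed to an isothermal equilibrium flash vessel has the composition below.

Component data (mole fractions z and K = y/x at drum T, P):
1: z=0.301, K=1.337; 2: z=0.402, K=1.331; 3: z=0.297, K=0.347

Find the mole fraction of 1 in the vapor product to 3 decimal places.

Material balance + equilibrium reduce to Σ zᵢ(Kᵢ−1)/(1+ψ(Kᵢ−1)) = 0.
Feasibility: ΣzᵢKᵢ = 1.041, Σzᵢ/Kᵢ = 1.383 — both > 1, two phases present.
Newton iteration, ψ⁰ = 0.5:
  ψ = 0.500: g = -0.0870, g' = -0.337 → ψ = 0.242
  ψ = 0.242: g = -0.0133, g' = -0.246 → ψ = 0.188
  ψ = 0.188: g = -0.0003, g' = -0.234 → ψ = 0.186
Converged at ψ = 0.186.
Compositions from xᵢ = zᵢ/(1+ψ(Kᵢ−1)), yᵢ = Kᵢxᵢ:
  1: x = 0.283, y = 0.379
  2: x = 0.379, y = 0.504
  3: x = 0.338, y = 0.117

y_1 = 0.379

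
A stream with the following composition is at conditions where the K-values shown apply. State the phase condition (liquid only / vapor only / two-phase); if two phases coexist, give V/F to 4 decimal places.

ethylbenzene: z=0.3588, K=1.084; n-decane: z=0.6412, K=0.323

ΣzᵢKᵢ = 0.5960; Σzᵢ/Kᵢ = 2.3161.
Since ΣzᵢKᵢ < 1 the mixture is below its bubble point — single liquid phase.

liquid only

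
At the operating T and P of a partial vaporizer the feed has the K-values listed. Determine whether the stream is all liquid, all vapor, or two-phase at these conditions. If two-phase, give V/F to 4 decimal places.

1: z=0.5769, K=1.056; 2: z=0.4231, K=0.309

all liquid

ΣzᵢKᵢ = 0.7399; Σzᵢ/Kᵢ = 1.9156.
Since ΣzᵢKᵢ < 1 the mixture is below its bubble point — single liquid phase.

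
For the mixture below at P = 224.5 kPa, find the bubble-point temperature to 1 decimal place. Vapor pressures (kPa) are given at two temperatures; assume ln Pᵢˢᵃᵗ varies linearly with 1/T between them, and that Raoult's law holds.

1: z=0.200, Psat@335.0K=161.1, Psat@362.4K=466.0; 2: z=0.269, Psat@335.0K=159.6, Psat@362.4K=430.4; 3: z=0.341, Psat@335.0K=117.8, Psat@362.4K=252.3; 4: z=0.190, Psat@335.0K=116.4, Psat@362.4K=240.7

T = 349.3 K

Bubble-point temperature: ΣzᵢPᵢˢᵃᵗ(T) = P. Interpolate ln Pᵢˢᵃᵗ = aᵢ + bᵢ/T.
  T = 335.0 K: ΣzᵢPᵢˢᵃᵗ = 137.44 kPa
  T = 362.4 K: ΣzᵢPᵢˢᵃᵗ = 340.74 kPa
  T = 348.7 K: ΣzᵢPᵢˢᵃᵗ = 219.78 kPa
  T = 355.5 K: ΣzᵢPᵢˢᵃᵗ = 274.23 kPa
  T = 352.1 K: ΣzᵢPᵢˢᵃᵗ = 245.73 kPa
  T = 350.4 K: ΣzᵢPᵢˢᵃᵗ = 232.44 kPa
Interpolating between 348.7 K and 350.4 K gives T ≈ 349.3 K.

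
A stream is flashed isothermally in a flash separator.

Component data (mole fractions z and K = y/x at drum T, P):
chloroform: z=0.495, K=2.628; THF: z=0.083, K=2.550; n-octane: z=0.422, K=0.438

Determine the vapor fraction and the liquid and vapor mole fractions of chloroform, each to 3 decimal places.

Material balance + equilibrium reduce to Σ zᵢ(Kᵢ−1)/(1+ψ(Kᵢ−1)) = 0.
Feasibility: ΣzᵢKᵢ = 1.697, Σzᵢ/Kᵢ = 1.184 — both > 1, two phases present.
Newton–Raphson from ψ = 0.55:
  ψ = 0.550: g = 0.1513, g' = -0.703 → ψ = 0.765
  ψ = 0.765: g = 0.0014, g' = -0.712 → ψ = 0.767
Converged at ψ = 0.767.
Compositions from xᵢ = zᵢ/(1+ψ(Kᵢ−1)), yᵢ = Kᵢxᵢ:
  chloroform: x = 0.220, y = 0.578
  THF: x = 0.038, y = 0.097
  n-octane: x = 0.742, y = 0.325

ψ = 0.767, x_chloroform = 0.220, y_chloroform = 0.578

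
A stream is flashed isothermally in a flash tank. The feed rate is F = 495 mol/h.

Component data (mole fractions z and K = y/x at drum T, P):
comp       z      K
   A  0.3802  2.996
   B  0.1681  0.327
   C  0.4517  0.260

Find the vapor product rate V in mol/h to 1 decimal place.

V = 106.9 mol/h

Material balance + equilibrium reduce to Σ zᵢ(Kᵢ−1)/(1+β(Kᵢ−1)) = 0.
Feasibility: ΣzᵢKᵢ = 1.3115, Σzᵢ/Kᵢ = 2.3783 — both > 1, two phases present.
Newton iteration, β⁰ = 0.5:
  β = 0.5000: g = -0.32126, g' = -1.1756 → β = 0.2267
  β = 0.2267: g = -0.01270, g' = -1.1811 → β = 0.2160
Converged at β = 0.2160.
Then V = β·F = 0.2160·495 = 106.9 mol/h and L = F − V = 388.1 mol/h.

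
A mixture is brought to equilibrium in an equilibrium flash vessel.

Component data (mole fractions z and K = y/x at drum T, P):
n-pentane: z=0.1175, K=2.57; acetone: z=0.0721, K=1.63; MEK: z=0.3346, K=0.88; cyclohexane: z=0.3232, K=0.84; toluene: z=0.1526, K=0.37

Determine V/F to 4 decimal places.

V/F = 0.1200

Newton–Raphson from V/F = 0.5:
  V/F = 0.5000: g = -0.10138, g' = -0.2518 → V/F = 0.0973
  V/F = 0.0973: g = 0.00726, g' = -0.3256 → V/F = 0.1196
  V/F = 0.1196: g = 0.00013, g' = -0.3144 → V/F = 0.1200
Converged at V/F = 0.1200.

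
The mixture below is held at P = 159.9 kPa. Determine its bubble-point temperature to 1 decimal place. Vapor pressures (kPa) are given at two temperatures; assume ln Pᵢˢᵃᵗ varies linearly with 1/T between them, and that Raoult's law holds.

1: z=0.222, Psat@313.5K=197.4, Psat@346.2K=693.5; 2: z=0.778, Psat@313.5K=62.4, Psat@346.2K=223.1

Bubble-point temperature: ΣzᵢPᵢˢᵃᵗ(T) = P. Interpolate ln Pᵢˢᵃᵗ = aᵢ + bᵢ/T.
  T = 313.5 K: ΣzᵢPᵢˢᵃᵗ = 92.37 kPa
  T = 346.2 K: ΣzᵢPᵢˢᵃᵗ = 327.53 kPa
  T = 329.9 K: ΣzᵢPᵢˢᵃᵗ = 179.82 kPa
  T = 321.7 K: ΣzᵢPᵢˢᵃᵗ = 129.98 kPa
  T = 325.8 K: ΣzᵢPᵢˢᵃᵗ = 153.20 kPa
  T = 327.9 K: ΣzᵢPᵢˢᵃᵗ = 166.39 kPa
Interpolating between 325.8 K and 327.9 K gives T ≈ 326.9 K.

T = 326.9 K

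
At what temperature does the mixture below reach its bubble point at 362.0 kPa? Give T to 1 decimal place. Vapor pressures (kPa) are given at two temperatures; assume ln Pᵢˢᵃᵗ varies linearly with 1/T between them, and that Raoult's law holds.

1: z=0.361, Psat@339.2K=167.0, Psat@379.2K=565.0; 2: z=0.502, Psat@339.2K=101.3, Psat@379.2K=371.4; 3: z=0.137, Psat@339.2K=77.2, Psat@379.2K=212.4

Bubble-point temperature: ΣzᵢPᵢˢᵃᵗ(T) = P. Interpolate ln Pᵢˢᵃᵗ = aᵢ + bᵢ/T.
  T = 339.2 K: ΣzᵢPᵢˢᵃᵗ = 121.72 kPa
  T = 379.2 K: ΣzᵢPᵢˢᵃᵗ = 419.51 kPa
  T = 359.2 K: ΣzᵢPᵢˢᵃᵗ = 233.72 kPa
  T = 369.2 K: ΣzᵢPᵢˢᵃᵗ = 315.57 kPa
  T = 374.2 K: ΣzᵢPᵢˢᵃᵗ = 364.52 kPa
  T = 371.7 K: ΣzᵢPᵢˢᵃᵗ = 339.32 kPa
  T = 372.9 K: ΣzᵢPᵢˢᵃᵗ = 351.23 kPa
Interpolating between 372.9 K and 374.2 K gives T ≈ 374.0 K.

T = 374.0 K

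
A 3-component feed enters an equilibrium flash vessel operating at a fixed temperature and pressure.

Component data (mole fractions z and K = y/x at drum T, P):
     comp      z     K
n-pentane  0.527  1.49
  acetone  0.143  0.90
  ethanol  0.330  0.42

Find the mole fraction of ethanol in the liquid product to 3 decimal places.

Material balance + equilibrium reduce to Σ zᵢ(Kᵢ−1)/(1+ψ(Kᵢ−1)) = 0.
Feasibility: ΣzᵢKᵢ = 1.053, Σzᵢ/Kᵢ = 1.298 — both > 1, two phases present.
Iterate (Newton) starting at ψ = 0.5:
  ψ = 0.500: g = -0.0772, g' = -0.303 → ψ = 0.246
  ψ = 0.246: g = -0.0073, g' = -0.253 → ψ = 0.217
  ψ = 0.217: g = -0.0000, g' = -0.250 → ψ = 0.216
Converged at ψ = 0.216.
Compositions from xᵢ = zᵢ/(1+ψ(Kᵢ−1)), yᵢ = Kᵢxᵢ:
  n-pentane: x = 0.476, y = 0.710
  acetone: x = 0.146, y = 0.132
  ethanol: x = 0.377, y = 0.158

x_ethanol = 0.377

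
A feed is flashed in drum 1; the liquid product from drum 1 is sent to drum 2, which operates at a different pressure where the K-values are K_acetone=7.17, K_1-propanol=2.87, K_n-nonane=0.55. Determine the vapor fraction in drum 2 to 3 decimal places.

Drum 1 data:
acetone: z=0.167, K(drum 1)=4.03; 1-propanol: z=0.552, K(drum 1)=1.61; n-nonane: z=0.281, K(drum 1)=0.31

V/F (drum 2) = 0.696

Drum 1:
Material balance + equilibrium reduce to Σ zᵢ(Kᵢ−1)/(1+ψ₁(Kᵢ−1)) = 0.
g(0) = ΣzᵢKᵢ − 1 = 0.649 and g(1) = 1 − Σzᵢ/Kᵢ = -0.291, so a root lies in (0, 1).
Iterate (Newton) starting at ψ₁ = 0.5:
  ψ₁ = 0.500: g = 0.1632, g' = -0.675 → ψ₁ = 0.742
  ψ₁ = 0.742: g = -0.0096, g' = -0.804 → ψ₁ = 0.730
Converged at ψ₁ = 0.730.
Drum-1 compositions:
  acetone: x = 0.052, y = 0.210
  1-propanol: x = 0.382, y = 0.615
  n-nonane: x = 0.566, y = 0.175
Drum-2 feed = drum-1 liquid: z₂ = (0.0520, 0.3820, 0.5660).
Drum 2:
Material balance + equilibrium reduce to Σ zᵢ(Kᵢ−1)/(1+ψ₂(Kᵢ−1)) = 0.
Feasibility: ΣzᵢKᵢ = 1.780, Σzᵢ/Kᵢ = 1.169 — both > 1, two phases present.
Iterate (Newton) starting at ψ₂ = 0.66:
  ψ₂ = 0.660: g = 0.0206, g' = -0.576 → ψ₂ = 0.696
Converged at ψ₂ = 0.696.
  acetone: x = 0.010, y = 0.070
  1-propanol: x = 0.166, y = 0.476
  n-nonane: x = 0.824, y = 0.453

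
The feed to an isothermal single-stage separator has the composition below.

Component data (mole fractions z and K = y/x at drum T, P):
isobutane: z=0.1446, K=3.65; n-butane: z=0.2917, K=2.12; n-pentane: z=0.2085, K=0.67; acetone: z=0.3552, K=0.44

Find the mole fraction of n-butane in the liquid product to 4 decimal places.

Material balance + equilibrium reduce to Σ zᵢ(Kᵢ−1)/(1+ψ(Kᵢ−1)) = 0.
Feasibility: ΣzᵢKᵢ = 1.4422, Σzᵢ/Kᵢ = 1.2957 — both > 1, two phases present.
Newton–Raphson from ψ = 0.32:
  ψ = 0.3200: g = 0.12859, g' = -0.6894 → ψ = 0.5065
  ψ = 0.5065: g = 0.01175, g' = -0.5838 → ψ = 0.5267
Converged at ψ = 0.5267.
Compositions from xᵢ = zᵢ/(1+ψ(Kᵢ−1)), yᵢ = Kᵢxᵢ:
  isobutane: x = 0.0604, y = 0.2203
  n-butane: x = 0.1835, y = 0.3889
  n-pentane: x = 0.2524, y = 0.1691
  acetone: x = 0.5038, y = 0.2217

x_n-butane = 0.1835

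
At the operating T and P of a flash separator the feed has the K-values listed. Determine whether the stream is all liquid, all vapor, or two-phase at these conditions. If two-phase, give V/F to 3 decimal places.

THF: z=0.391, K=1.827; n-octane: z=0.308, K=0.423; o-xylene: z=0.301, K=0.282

all liquid

ΣzᵢKᵢ = 0.930; Σzᵢ/Kᵢ = 2.010.
Since ΣzᵢKᵢ < 1 the mixture is below its bubble point — single liquid phase.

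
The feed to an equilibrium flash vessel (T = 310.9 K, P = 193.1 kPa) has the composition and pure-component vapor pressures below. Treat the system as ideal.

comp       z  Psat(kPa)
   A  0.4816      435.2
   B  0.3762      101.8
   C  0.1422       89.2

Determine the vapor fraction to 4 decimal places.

Raoult's law: Kᵢ = Pᵢˢᵃᵗ/P = Pᵢˢᵃᵗ/193.1.
  K_A = 435.2/193.1 = 2.253755, K_B = 101.8/193.1 = 0.527188, K_C = 89.2/193.1 = 0.461937
Iterate (Newton) starting at ψ = 0.53:
  ψ = 0.5300: g = 0.01837, g' = -0.5036 → ψ = 0.5665
  ψ = 0.5665: g = 0.00005, g' = -0.5009 → ψ = 0.5666
Converged at ψ = 0.5666.

ψ = 0.5666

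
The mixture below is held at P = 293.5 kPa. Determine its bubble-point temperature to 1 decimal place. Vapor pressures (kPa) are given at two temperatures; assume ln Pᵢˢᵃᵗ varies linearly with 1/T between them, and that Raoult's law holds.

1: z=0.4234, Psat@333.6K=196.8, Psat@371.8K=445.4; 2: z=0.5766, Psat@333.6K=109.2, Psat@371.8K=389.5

Bubble-point temperature: ΣzᵢPᵢˢᵃᵗ(T) = P. Interpolate ln Pᵢˢᵃᵗ = aᵢ + bᵢ/T.
  T = 333.6 K: ΣzᵢPᵢˢᵃᵗ = 146.29 kPa
  T = 371.8 K: ΣzᵢPᵢˢᵃᵗ = 413.17 kPa
  T = 352.7 K: ΣzᵢPᵢˢᵃᵗ = 251.24 kPa
  T = 362.2 K: ΣzᵢPᵢˢᵃᵗ = 323.42 kPa
  T = 357.4 K: ΣzᵢPᵢˢᵃᵗ = 285.04 kPa
  T = 359.8 K: ΣzᵢPᵢˢᵃᵗ = 303.72 kPa
Interpolating between 357.4 K and 359.8 K gives T ≈ 358.5 K.

T = 358.5 K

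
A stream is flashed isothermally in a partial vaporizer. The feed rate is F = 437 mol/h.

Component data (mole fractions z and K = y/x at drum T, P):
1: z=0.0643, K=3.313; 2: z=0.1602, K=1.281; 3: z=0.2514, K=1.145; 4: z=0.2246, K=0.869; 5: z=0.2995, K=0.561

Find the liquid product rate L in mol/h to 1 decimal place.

Material balance + equilibrium reduce to Σ zᵢ(Kᵢ−1)/(1+β(Kᵢ−1)) = 0.
Feasibility: ΣzᵢKᵢ = 1.0693, Σzᵢ/Kᵢ = 1.1564 — both > 1, two phases present.
Newton iteration, β⁰ = 0.4:
  β = 0.4000: g = -0.03836, g' = -0.1970 → β = 0.2053
  β = 0.2053: g = 0.00407, g' = -0.2483 → β = 0.2217
  β = 0.2217: g = 0.00006, g' = -0.2414 → β = 0.2219
Converged at β = 0.2219.
Then V = β·F = 0.2219·437 = 97.0 mol/h and L = F − V = 340.0 mol/h.

L = 340.0 mol/h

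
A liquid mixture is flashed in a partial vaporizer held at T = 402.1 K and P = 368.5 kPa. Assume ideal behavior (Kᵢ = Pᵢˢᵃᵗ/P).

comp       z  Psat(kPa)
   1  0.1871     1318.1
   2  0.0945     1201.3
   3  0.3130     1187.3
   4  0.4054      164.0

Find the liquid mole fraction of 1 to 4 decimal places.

x_1 = 0.0565

Raoult's law: Kᵢ = Pᵢˢᵃᵗ/P = Pᵢˢᵃᵗ/368.5.
  K_1 = 1318.1/368.5 = 3.576934, K_2 = 1201.3/368.5 = 3.259973, K_3 = 1187.3/368.5 = 3.221981, K_4 = 164.0/368.5 = 0.445047
Let ψ = V/F and solve Σ zᵢ(Kᵢ−1)/(1+ψ(Kᵢ−1)) = 0.
Check two-phase: ΣzᵢKᵢ = 2.1662 > 1 and Σzᵢ/Kᵢ = 1.0894 > 1, so g(0) = 1.1662 > 0 and g(1) = -0.0894 < 0.
Iterate (Newton) starting at ψ = 0.33:
  ψ = 0.3300: g = 0.50874, g' = -1.2227 → ψ = 0.7461
  ψ = 0.7461: g = 0.12222, g' = -0.7948 → ψ = 0.8999
  ψ = 0.8999: g = -0.00185, g' = -0.8352 → ψ = 0.8976
Converged at ψ = 0.8976.
Compositions from xᵢ = zᵢ/(1+ψ(Kᵢ−1)), yᵢ = Kᵢxᵢ:
  1: x = 0.0565, y = 0.2020
  2: x = 0.0312, y = 0.1017
  3: x = 0.1045, y = 0.3368
  4: x = 0.8078, y = 0.3595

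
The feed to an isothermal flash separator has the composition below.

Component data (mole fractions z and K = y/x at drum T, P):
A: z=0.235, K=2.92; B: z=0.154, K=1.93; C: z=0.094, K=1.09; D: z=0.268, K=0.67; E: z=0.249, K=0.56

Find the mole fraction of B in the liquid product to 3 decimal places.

Let ψ = V/F and solve Σ zᵢ(Kᵢ−1)/(1+ψ(Kᵢ−1)) = 0.
g(0) = ΣzᵢKᵢ − 1 = 0.405 and g(1) = 1 − Σzᵢ/Kᵢ = -0.091, so a root lies in (0, 1).
Newton–Raphson from ψ = 0.5:
  ψ = 0.500: g = 0.0897, g' = -0.409 → ψ = 0.719
  ψ = 0.719: g = 0.0071, g' = -0.355 → ψ = 0.739
Converged at ψ = 0.739.
Compositions from xᵢ = zᵢ/(1+ψ(Kᵢ−1)), yᵢ = Kᵢxᵢ:
  A: x = 0.097, y = 0.284
  B: x = 0.091, y = 0.176
  C: x = 0.088, y = 0.096
  D: x = 0.354, y = 0.237
  E: x = 0.369, y = 0.207

x_B = 0.091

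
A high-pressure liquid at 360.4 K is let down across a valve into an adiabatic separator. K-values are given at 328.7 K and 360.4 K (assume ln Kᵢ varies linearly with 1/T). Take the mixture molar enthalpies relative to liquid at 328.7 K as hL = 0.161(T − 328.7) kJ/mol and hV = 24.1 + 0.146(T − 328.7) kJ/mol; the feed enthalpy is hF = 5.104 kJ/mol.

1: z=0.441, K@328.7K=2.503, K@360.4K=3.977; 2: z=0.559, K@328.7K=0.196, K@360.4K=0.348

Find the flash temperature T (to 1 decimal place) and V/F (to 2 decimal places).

Adiabatic flash: solve Rachford–Rice at each trial T, then check hF = ψ·hV(T) + (1−ψ)·hL(T).
  T = 328.7 K: K = (2.503, 0.196), RR gives ψ = 0.177, H_out = 4.256 kJ/mol
  T = 360.4 K: K = (3.977, 0.348), RR gives ψ = 0.489, H_out = 16.647 kJ/mol
  T = 344.5 K: K = (3.187, 0.264), RR gives ψ = 0.344, H_out = 10.749 kJ/mol
  T = 336.6 K: K = (2.832, 0.228), RR gives ψ = 0.266, H_out = 7.662 kJ/mol
  T = 332.6 K: K = (2.662, 0.212), RR gives ψ = 0.223, H_out = 5.991 kJ/mol
  T = 330.6 K: K = (2.580, 0.203), RR gives ψ = 0.200, H_out = 5.116 kJ/mol
Linear interpolation between T = 328.7 (H_out = 4.256) and T = 330.6 (H_out = 5.116) on hF = 5.104 gives T ≈ 330.6 K, at which ψ = 0.20.

T = 330.6 K, V/F = 0.20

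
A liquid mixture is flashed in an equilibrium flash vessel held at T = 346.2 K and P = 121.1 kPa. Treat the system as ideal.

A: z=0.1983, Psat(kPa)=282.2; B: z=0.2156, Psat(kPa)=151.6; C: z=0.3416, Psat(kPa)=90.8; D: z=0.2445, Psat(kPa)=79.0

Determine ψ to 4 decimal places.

Raoult's law: Kᵢ = Pᵢˢᵃᵗ/P = Pᵢˢᵃᵗ/121.1.
  K_A = 282.2/121.1 = 2.330306, K_B = 151.6/121.1 = 1.251858, K_C = 90.8/121.1 = 0.749794, K_D = 79.0/121.1 = 0.652353
Material balance + equilibrium reduce to Σ zᵢ(Kᵢ−1)/(1+ψ(Kᵢ−1)) = 0.
Check two-phase: ΣzᵢKᵢ = 1.1476 > 1 and Σzᵢ/Kᵢ = 1.0877 > 1, so g(0) = 0.1476 > 0 and g(1) = -0.0877 < 0.
Iterate (Newton) starting at ψ = 0.56:
  ψ = 0.5600: g = -0.00618, g' = -0.2002 → ψ = 0.5291
  ψ = 0.5291: g = 0.00006, g' = -0.2043 → ψ = 0.5294
Converged at ψ = 0.5294.

ψ = 0.5294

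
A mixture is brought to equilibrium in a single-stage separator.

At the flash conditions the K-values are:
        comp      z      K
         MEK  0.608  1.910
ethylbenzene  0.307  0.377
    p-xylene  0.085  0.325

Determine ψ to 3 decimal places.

Rachford–Rice: g(ψ) = Σ zᵢ(Kᵢ−1)/(1+ψ(Kᵢ−1)) = 0.
Check two-phase: ΣzᵢKᵢ = 1.305 > 1 and Σzᵢ/Kᵢ = 1.394 > 1, so g(0) = 0.305 > 0 and g(1) = -0.394 < 0.
Newton iteration, ψ⁰ = 0.63:
  ψ = 0.630: g = -0.0630, g' = -0.643 → ψ = 0.532
  ψ = 0.532: g = -0.0029, g' = -0.590 → ψ = 0.527
Converged at ψ = 0.527.

ψ = 0.527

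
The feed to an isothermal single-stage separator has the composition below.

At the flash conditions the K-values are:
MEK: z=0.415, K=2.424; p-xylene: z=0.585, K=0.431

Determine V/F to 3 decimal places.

Material balance + equilibrium reduce to Σ zᵢ(Kᵢ−1)/(1+V/F(Kᵢ−1)) = 0.
g(0) = ΣzᵢKᵢ − 1 = 0.258 and g(1) = 1 − Σzᵢ/Kᵢ = -0.529, so a root lies in (0, 1).
Newton–Raphson from V/F = 0.5:
  V/F = 0.500: g = -0.1200, g' = -0.657 → V/F = 0.317
  V/F = 0.317: g = 0.0008, g' = -0.681 → V/F = 0.319
Converged at V/F = 0.319.

V/F = 0.319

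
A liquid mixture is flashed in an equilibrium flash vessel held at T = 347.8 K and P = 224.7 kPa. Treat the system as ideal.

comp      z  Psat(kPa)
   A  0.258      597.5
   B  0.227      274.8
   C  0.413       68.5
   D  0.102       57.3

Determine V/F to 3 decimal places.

V/F = 0.132

Raoult's law: Kᵢ = Pᵢˢᵃᵗ/P = Pᵢˢᵃᵗ/224.7.
  K_A = 597.5/224.7 = 2.65910, K_B = 274.8/224.7 = 1.22296, K_C = 68.5/224.7 = 0.30485, K_D = 57.3/224.7 = 0.25501
Material balance + equilibrium reduce to Σ zᵢ(Kᵢ−1)/(1+V/F(Kᵢ−1)) = 0.
Feasibility: ΣzᵢKᵢ = 1.116, Σzᵢ/Kᵢ = 2.037 — both > 1, two phases present.
Iterate (Newton) starting at V/F = 0.66:
  V/F = 0.660: g = -0.4315, g' = -1.071 → V/F = 0.257
  V/F = 0.257: g = -0.0956, g' = -0.742 → V/F = 0.128
  V/F = 0.128: g = 0.0030, g' = -0.803 → V/F = 0.132
Converged at V/F = 0.132.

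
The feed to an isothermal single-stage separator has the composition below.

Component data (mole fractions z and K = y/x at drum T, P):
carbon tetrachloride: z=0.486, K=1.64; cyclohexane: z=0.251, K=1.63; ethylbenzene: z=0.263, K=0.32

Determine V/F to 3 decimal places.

V/F = 0.671

Rachford–Rice: g(V/F) = Σ zᵢ(Kᵢ−1)/(1+V/F(Kᵢ−1)) = 0.
g(0) = ΣzᵢKᵢ − 1 = 0.290 and g(1) = 1 − Σzᵢ/Kᵢ = -0.272, so a root lies in (0, 1).
Newton–Raphson from V/F = 0.5:
  V/F = 0.500: g = 0.0849, g' = -0.451 → V/F = 0.688
  V/F = 0.688: g = -0.0100, g' = -0.574 → V/F = 0.671
Converged at V/F = 0.671.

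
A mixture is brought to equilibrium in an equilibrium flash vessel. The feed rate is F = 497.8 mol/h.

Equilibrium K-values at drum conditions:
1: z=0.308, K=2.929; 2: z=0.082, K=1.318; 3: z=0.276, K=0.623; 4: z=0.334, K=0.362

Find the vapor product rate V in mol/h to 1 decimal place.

V = 162.8 mol/h

Material balance + equilibrium reduce to Σ zᵢ(Kᵢ−1)/(1+ψ(Kᵢ−1)) = 0.
Feasibility: ΣzᵢKᵢ = 1.303, Σzᵢ/Kᵢ = 1.533 — both > 1, two phases present.
Iterate (Newton) starting at ψ = 0.39:
  ψ = 0.390: g = -0.0434, g' = -0.675 → ψ = 0.326
  ψ = 0.326: g = 0.0009, g' = -0.707 → ψ = 0.327
Converged at ψ = 0.327.
Then V = ψ·F = 0.3270·497.8 = 162.8 mol/h and L = F − V = 335.0 mol/h.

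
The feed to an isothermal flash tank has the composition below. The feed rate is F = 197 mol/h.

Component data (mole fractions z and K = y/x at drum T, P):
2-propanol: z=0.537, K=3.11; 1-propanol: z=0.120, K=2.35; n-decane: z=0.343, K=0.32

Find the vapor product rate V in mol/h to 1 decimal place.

Iterate (Newton) starting at V/F = 0.63:
  V/F = 0.630: g = 0.1659, g' = -0.990 → V/F = 0.798
  V/F = 0.798: g = -0.0094, g' = -1.140 → V/F = 0.789
Converged at V/F = 0.789.
Then V = V/F·F = 0.7894·197 = 155.5 mol/h and L = F − V = 41.5 mol/h.

V = 155.5 mol/h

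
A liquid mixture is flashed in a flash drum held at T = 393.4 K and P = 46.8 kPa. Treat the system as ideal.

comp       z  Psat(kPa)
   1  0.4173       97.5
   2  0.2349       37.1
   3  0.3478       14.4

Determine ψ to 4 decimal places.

Raoult's law: Kᵢ = Pᵢˢᵃᵗ/P = Pᵢˢᵃᵗ/46.8.
  K_1 = 97.5/46.8 = 2.083333, K_2 = 37.1/46.8 = 0.792735, K_3 = 14.4/46.8 = 0.307692
Material balance + equilibrium reduce to Σ zᵢ(Kᵢ−1)/(1+ψ(Kᵢ−1)) = 0.
Feasibility: ΣzᵢKᵢ = 1.1626, Σzᵢ/Kᵢ = 1.6270 — both > 1, two phases present.
Newton iteration, ψ⁰ = 0.46:
  ψ = 0.4600: g = -0.10539, g' = -0.5894 → ψ = 0.2812
  ψ = 0.2812: g = -0.00416, g' = -0.5561 → ψ = 0.2737
Converged at ψ = 0.2737.

ψ = 0.2737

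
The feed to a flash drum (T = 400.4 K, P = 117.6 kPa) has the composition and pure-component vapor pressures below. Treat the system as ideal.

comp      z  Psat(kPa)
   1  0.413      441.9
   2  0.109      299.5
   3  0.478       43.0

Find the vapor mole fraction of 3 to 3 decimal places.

Raoult's law: Kᵢ = Pᵢˢᵃᵗ/P = Pᵢˢᵃᵗ/117.6.
  K_1 = 441.9/117.6 = 3.75765, K_2 = 299.5/117.6 = 2.54677, K_3 = 43.0/117.6 = 0.36565
Newton–Raphson from β = 0.5:
  β = 0.500: g = 0.1298, g' = -1.050 → β = 0.624
  β = 0.624: g = 0.0030, g' = -1.019 → β = 0.626
Converged at β = 0.626.
Compositions from xᵢ = zᵢ/(1+β(Kᵢ−1)), yᵢ = Kᵢxᵢ:
  1: x = 0.151, y = 0.569
  2: x = 0.055, y = 0.141
  3: x = 0.793, y = 0.290

y_3 = 0.290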